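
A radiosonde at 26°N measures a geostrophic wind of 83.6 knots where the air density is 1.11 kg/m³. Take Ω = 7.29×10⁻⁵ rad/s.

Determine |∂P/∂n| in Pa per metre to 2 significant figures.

3.1×10⁻³ Pa/m

Coriolis parameter at 26°N:
f = 2Ω sin φ = 2 × 7.29×10⁻⁵ × sin 26° = 6.39×10⁻⁵ s⁻¹
Wind speed in SI: 83.6 knots = 43.0 m/s
Geostrophic balance rearranged: |∂P/∂n| = f ρ V_g
|∂P/∂n| = 6.39×10⁻⁵ × 1.11 × 43.0 = 3.05×10⁻³ Pa/m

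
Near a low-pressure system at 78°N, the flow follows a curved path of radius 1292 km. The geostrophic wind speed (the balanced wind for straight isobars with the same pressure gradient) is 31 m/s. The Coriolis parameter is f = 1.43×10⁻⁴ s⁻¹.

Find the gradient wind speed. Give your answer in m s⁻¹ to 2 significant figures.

27 m s⁻¹

Around a low, centrifugal force acts outward with Coriolis, so pressure-gradient force balances both:
(1/ρ)|∂P/∂n| = fV + V²/R  →  V² + fR·V − fR·V_g = 0
With fR = 1.43×10⁻⁴ × 1292×10³ m = 185 m/s:
V = [−fR + √((fR)² + 4 fR V_g)]/2 = [−185 + √(185² + 4×185×31)]/2 = 27 m/s
Subgeostrophic (V < V_g = 31 m/s), as expected around a low.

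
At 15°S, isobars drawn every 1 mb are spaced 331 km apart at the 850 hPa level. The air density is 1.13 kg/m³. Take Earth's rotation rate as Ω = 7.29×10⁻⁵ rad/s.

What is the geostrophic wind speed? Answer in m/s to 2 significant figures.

7.1 m/s

Coriolis parameter at 15°S:
f = 2Ω sin φ = 2 × 7.29×10⁻⁵ × sin 15° = 3.77×10⁻⁵ s⁻¹
Pressure gradient: |∂P/∂n| = 100 Pa / 331000 m = 3.02×10⁻⁴ Pa/m
Geostrophic balance (pressure-gradient force = Coriolis force):
V_g = (1/(fρ)) |∂P/∂n| = 3.02×10⁻⁴ / (3.77×10⁻⁵ × 1.13) = 7.08 m/s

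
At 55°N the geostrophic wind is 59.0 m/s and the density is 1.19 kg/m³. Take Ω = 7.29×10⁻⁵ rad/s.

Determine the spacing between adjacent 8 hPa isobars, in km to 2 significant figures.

Coriolis parameter at 55°N:
f = 2Ω sin φ = 2 × 7.29×10⁻⁵ × sin 55° = 1.19×10⁻⁴ s⁻¹
Geostrophic balance rearranged: |∂P/∂n| = f ρ V_g
|∂P/∂n| = 1.19×10⁻⁴ × 1.19 × 59.0 = 8.39×10⁻³ Pa/m
Isobar spacing: Δn = ΔP/|∂P/∂n| = 800 Pa / 8.39×10⁻³ Pa/m = 95405 m ≈ 95 km

95 km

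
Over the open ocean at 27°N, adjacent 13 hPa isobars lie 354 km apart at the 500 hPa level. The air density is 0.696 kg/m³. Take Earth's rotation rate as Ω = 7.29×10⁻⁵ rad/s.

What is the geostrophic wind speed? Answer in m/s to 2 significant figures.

80 m/s

Coriolis parameter at 27°N:
f = 2Ω sin φ = 2 × 7.29×10⁻⁵ × sin 27° = 6.62×10⁻⁵ s⁻¹
Pressure gradient: |∂P/∂n| = 1300 Pa / 354000 m = 3.67×10⁻³ Pa/m
Geostrophic balance (pressure-gradient force = Coriolis force):
V_g = (1/(fρ)) |∂P/∂n| = 3.67×10⁻³ / (6.62×10⁻⁵ × 0.696) = 79.7 m/s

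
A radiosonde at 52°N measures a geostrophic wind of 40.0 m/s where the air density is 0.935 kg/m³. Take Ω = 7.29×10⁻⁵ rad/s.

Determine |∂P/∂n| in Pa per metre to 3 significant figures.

Coriolis parameter at 52°N:
f = 2Ω sin φ = 2 × 7.29×10⁻⁵ × sin 52° = 1.15×10⁻⁴ s⁻¹
Geostrophic balance rearranged: |∂P/∂n| = f ρ V_g
|∂P/∂n| = 1.15×10⁻⁴ × 0.935 × 40.0 = 4.30×10⁻³ Pa/m

4.30×10⁻³ Pa/m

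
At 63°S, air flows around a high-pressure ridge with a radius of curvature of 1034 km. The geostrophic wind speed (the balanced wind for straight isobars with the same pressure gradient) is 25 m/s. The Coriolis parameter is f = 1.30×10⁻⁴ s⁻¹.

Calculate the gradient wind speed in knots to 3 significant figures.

Around a high, pressure-gradient force acts outward with centrifugal, so Coriolis balances both:
fV = (1/ρ)|∂P/∂n| + V²/R  →  V² − fR·V + fR·V_g = 0
With fR = 1.30×10⁻⁴ × 1034×10³ m = 134 m/s:
V = [fR − √((fR)² − 4 fR V_g)]/2 = [134 − √(134² − 4×134×25)]/2 = 33.2 m/s
Supergeostrophic (V > V_g = 25 m/s), as expected around a high.
Converting: 33.2 m/s × 1.944 = 64.5 knots

64.5 knots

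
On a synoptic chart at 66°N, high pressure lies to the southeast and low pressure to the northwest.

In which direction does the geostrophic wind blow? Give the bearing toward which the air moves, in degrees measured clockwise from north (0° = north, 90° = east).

The pressure-gradient force points toward the northwest (bearing 315°).
Geostrophic balance: in the Northern Hemisphere the Coriolis force deflects motion to the right, so the geostrophic wind blows 90° to the right of the pressure-gradient force (low pressure on the left).
Rotating 315° by 90° clockwise gives 045° — the wind blows toward the northeast.

045°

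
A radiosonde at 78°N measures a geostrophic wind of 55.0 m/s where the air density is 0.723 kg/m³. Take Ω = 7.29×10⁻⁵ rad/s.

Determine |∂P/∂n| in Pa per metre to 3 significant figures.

5.67×10⁻³ Pa/m

Coriolis parameter at 78°N:
f = 2Ω sin φ = 2 × 7.29×10⁻⁵ × sin 78° = 1.43×10⁻⁴ s⁻¹
Geostrophic balance rearranged: |∂P/∂n| = f ρ V_g
|∂P/∂n| = 1.43×10⁻⁴ × 0.723 × 55.0 = 5.67×10⁻³ Pa/m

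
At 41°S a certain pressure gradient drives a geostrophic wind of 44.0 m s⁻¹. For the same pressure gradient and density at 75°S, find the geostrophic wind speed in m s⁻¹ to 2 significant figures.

With the same pressure gradient and density, V_g ∝ 1/f ∝ 1/sin φ.
V₂ = V₁ · sin φ₁ / sin φ₂ = 44.0 × sin 41° / sin 75°
V₂ = 44.0 × 0.6561/0.9659 = 30 m s⁻¹

30 m s⁻¹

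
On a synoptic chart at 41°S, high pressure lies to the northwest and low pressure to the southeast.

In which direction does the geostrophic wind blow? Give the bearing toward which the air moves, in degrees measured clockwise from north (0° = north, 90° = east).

045°

The pressure-gradient force points toward the southeast (bearing 135°).
Geostrophic balance: in the Southern Hemisphere the Coriolis force deflects motion to the left, so the geostrophic wind blows 90° to the left of the pressure-gradient force (low pressure on the right).
Rotating 135° by 90° counterclockwise gives 045° — the wind blows toward the northeast.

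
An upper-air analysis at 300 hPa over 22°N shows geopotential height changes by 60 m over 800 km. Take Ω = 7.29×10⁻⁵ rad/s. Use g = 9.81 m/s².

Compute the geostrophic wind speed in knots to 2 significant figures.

Coriolis parameter at 22°N:
f = 2Ω sin φ = 2 × 7.29×10⁻⁵ × sin 22° = 5.46×10⁻⁵ s⁻¹
Height gradient: |∂Z/∂n| = 60 m / 800000 m = 7.50×10⁻⁵
On a pressure surface, geostrophic balance gives V_g = (g/f)|∂Z/∂n|:
V_g = 9.81 × 7.50×10⁻⁵ / 5.46×10⁻⁵ = 13.5 m/s
Converting: 13.5 m/s × 1.944 = 26 knots

26 knots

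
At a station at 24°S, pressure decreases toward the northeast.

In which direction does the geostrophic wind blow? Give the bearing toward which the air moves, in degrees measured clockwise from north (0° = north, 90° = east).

The pressure-gradient force points toward the northeast (bearing 045°).
Geostrophic balance: in the Southern Hemisphere the Coriolis force deflects motion to the left, so the geostrophic wind blows 90° to the left of the pressure-gradient force (low pressure on the right).
Rotating 045° by 90° counterclockwise gives 315° — the wind blows toward the northwest.

315°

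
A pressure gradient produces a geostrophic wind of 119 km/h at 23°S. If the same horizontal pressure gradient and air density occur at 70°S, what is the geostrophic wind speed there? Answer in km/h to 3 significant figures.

With the same pressure gradient and density, V_g ∝ 1/f ∝ 1/sin φ.
V₂ = V₁ · sin φ₁ / sin φ₂ = 119 × sin 23° / sin 70°
V₂ = 119 × 0.3907/0.9397 = 49.5 km/h

49.5 km/h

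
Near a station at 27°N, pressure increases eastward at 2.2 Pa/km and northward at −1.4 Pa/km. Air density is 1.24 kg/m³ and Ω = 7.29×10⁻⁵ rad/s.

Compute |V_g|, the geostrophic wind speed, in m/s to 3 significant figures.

Coriolis parameter at 27°N:
f = 2Ω sin φ = 2 × 7.29×10⁻⁵ × sin 27° = 6.62×10⁻⁵ s⁻¹
Component geostrophic relations (x east, y north):
u_g = −(1/(fρ)) ∂P/∂y,  v_g = (1/(fρ)) ∂P/∂x
u_g = −(−1.4×10⁻³)/(6.62×10⁻⁵ × 1.24) = 17.1 m/s;  v_g = (2.2×10⁻³)/(6.62×10⁻⁵ × 1.24) = 26.8 m/s
|V_g| = √(u_g² + v_g²) = 31.8 m/s

31.8 m/s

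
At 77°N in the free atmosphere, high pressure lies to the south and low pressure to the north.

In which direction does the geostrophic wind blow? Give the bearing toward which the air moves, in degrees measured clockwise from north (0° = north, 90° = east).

090°

The pressure-gradient force points toward the north (bearing 000°).
Geostrophic balance: in the Northern Hemisphere the Coriolis force deflects motion to the right, so the geostrophic wind blows 90° to the right of the pressure-gradient force (low pressure on the left).
Rotating 000° by 90° clockwise gives 090° — the wind blows toward the east.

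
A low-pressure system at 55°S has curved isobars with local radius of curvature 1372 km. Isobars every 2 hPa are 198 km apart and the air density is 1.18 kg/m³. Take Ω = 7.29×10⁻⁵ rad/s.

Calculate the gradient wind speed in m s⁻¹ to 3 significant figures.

Coriolis parameter at 55°S:
f = 2Ω sin φ = 2 × 7.29×10⁻⁵ × sin 55° = 1.19×10⁻⁴ s⁻¹
Pressure gradient: |∂P/∂n| = 200 Pa / 198000 m = 1.01×10⁻³ Pa/m
Geostrophic speed: V_g = |∂P/∂n|/(fρ) = 1.01×10⁻³/(1.19×10⁻⁴ × 1.18) = 7.17 m/s
Around a low, centrifugal force acts outward with Coriolis, so pressure-gradient force balances both:
(1/ρ)|∂P/∂n| = fV + V²/R  →  V² + fR·V − fR·V_g = 0
With fR = 1.19×10⁻⁴ × 1372×10³ m = 164 m/s:
V = [−fR + √((fR)² + 4 fR V_g)]/2 = [−164 + √(164² + 4×164×7.17)]/2 = 6.88 m/s
Subgeostrophic (V < V_g = 7.17 m/s), as expected around a low.

6.88 m s⁻¹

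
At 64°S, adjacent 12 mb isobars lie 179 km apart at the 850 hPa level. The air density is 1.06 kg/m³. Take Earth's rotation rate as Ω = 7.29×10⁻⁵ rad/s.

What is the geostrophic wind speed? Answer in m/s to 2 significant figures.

48 m/s

Coriolis parameter at 64°S:
f = 2Ω sin φ = 2 × 7.29×10⁻⁵ × sin 64° = 1.31×10⁻⁴ s⁻¹
Pressure gradient: |∂P/∂n| = 1200 Pa / 179000 m = 6.70×10⁻³ Pa/m
Geostrophic balance (pressure-gradient force = Coriolis force):
V_g = (1/(fρ)) |∂P/∂n| = 6.70×10⁻³ / (1.31×10⁻⁴ × 1.06) = 48.3 m/s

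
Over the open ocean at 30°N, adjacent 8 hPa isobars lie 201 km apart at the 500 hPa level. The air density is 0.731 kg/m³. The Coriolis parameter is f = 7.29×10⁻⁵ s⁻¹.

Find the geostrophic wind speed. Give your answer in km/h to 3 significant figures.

269 km/h

Pressure gradient: |∂P/∂n| = 800 Pa / 201000 m = 3.98×10⁻³ Pa/m
Geostrophic balance (pressure-gradient force = Coriolis force):
V_g = (1/(fρ)) |∂P/∂n| = 3.98×10⁻³ / (7.29×10⁻⁵ × 0.731) = 74.7 m/s
Converting: 74.7 m/s × 3.6 = 269 km/h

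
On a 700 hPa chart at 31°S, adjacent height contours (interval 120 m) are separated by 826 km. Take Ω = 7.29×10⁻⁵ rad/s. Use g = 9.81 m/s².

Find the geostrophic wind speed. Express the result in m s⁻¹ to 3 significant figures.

19.0 m s⁻¹

Coriolis parameter at 31°S:
f = 2Ω sin φ = 2 × 7.29×10⁻⁵ × sin 31° = 7.51×10⁻⁵ s⁻¹
Height gradient: |∂Z/∂n| = 120 m / 826000 m = 1.45×10⁻⁴
On a pressure surface, geostrophic balance gives V_g = (g/f)|∂Z/∂n|:
V_g = 9.81 × 1.45×10⁻⁴ / 7.51×10⁻⁵ = 19.0 m/s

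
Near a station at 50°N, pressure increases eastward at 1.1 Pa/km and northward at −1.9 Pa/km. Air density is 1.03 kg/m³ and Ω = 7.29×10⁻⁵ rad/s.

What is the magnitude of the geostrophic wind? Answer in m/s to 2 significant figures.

19 m/s

Coriolis parameter at 50°N:
f = 2Ω sin φ = 2 × 7.29×10⁻⁵ × sin 50° = 1.12×10⁻⁴ s⁻¹
Component geostrophic relations (x east, y north):
u_g = −(1/(fρ)) ∂P/∂y,  v_g = (1/(fρ)) ∂P/∂x
u_g = −(−1.9×10⁻³)/(1.12×10⁻⁴ × 1.03) = 16.5 m/s;  v_g = (1.1×10⁻³)/(1.12×10⁻⁴ × 1.03) = 9.56 m/s
|V_g| = √(u_g² + v_g²) = 19.1 m/s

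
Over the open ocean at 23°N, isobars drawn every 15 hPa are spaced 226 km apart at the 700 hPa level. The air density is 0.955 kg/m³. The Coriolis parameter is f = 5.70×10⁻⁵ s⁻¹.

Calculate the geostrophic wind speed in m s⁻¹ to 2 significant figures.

120 m s⁻¹

Pressure gradient: |∂P/∂n| = 1500 Pa / 226000 m = 6.64×10⁻³ Pa/m
Geostrophic balance (pressure-gradient force = Coriolis force):
V_g = (1/(fρ)) |∂P/∂n| = 6.64×10⁻³ / (5.70×10⁻⁵ × 0.955) = 122 m/s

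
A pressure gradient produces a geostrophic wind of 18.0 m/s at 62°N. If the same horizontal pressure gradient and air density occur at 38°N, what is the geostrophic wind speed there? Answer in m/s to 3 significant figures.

With the same pressure gradient and density, V_g ∝ 1/f ∝ 1/sin φ.
V₂ = V₁ · sin φ₁ / sin φ₂ = 18.0 × sin 62° / sin 38°
V₂ = 18.0 × 0.8829/0.6157 = 25.8 m/s

25.8 m/s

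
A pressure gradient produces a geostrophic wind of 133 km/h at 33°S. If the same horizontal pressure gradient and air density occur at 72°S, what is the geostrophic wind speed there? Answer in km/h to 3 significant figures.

76.2 km/h

With the same pressure gradient and density, V_g ∝ 1/f ∝ 1/sin φ.
V₂ = V₁ · sin φ₁ / sin φ₂ = 133 × sin 33° / sin 72°
V₂ = 133 × 0.5446/0.9511 = 76.2 km/h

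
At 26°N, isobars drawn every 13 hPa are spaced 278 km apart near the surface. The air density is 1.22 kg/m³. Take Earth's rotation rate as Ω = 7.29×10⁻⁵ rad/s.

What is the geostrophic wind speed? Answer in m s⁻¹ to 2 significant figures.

60 m s⁻¹

Coriolis parameter at 26°N:
f = 2Ω sin φ = 2 × 7.29×10⁻⁵ × sin 26° = 6.39×10⁻⁵ s⁻¹
Pressure gradient: |∂P/∂n| = 1300 Pa / 278000 m = 4.68×10⁻³ Pa/m
Geostrophic balance (pressure-gradient force = Coriolis force):
V_g = (1/(fρ)) |∂P/∂n| = 4.68×10⁻³ / (6.39×10⁻⁵ × 1.22) = 60.0 m/s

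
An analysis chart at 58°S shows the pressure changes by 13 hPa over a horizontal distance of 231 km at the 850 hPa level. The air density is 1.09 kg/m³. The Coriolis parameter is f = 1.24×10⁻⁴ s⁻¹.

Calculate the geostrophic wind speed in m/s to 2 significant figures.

Pressure gradient: |∂P/∂n| = 1300 Pa / 231000 m = 5.63×10⁻³ Pa/m
Geostrophic balance (pressure-gradient force = Coriolis force):
V_g = (1/(fρ)) |∂P/∂n| = 5.63×10⁻³ / (1.24×10⁻⁴ × 1.09) = 41.6 m/s

42 m/s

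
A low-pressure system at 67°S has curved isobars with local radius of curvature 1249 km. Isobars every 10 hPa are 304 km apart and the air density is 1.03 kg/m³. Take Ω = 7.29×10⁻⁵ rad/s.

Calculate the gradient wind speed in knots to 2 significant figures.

Coriolis parameter at 67°S:
f = 2Ω sin φ = 2 × 7.29×10⁻⁵ × sin 67° = 1.34×10⁻⁴ s⁻¹
Pressure gradient: |∂P/∂n| = 1000 Pa / 304000 m = 3.29×10⁻³ Pa/m
Geostrophic speed: V_g = |∂P/∂n|/(fρ) = 3.29×10⁻³/(1.34×10⁻⁴ × 1.03) = 23.8 m/s
Around a low, centrifugal force acts outward with Coriolis, so pressure-gradient force balances both:
(1/ρ)|∂P/∂n| = fV + V²/R  →  V² + fR·V − fR·V_g = 0
With fR = 1.34×10⁻⁴ × 1249×10³ m = 168 m/s:
V = [−fR + √((fR)² + 4 fR V_g)]/2 = [−168 + √(168² + 4×168×23.8)]/2 = 21.1 m/s
Subgeostrophic (V < V_g = 23.8 m/s), as expected around a low.
Converting: 21.1 m/s × 1.944 = 41 knots

41 knots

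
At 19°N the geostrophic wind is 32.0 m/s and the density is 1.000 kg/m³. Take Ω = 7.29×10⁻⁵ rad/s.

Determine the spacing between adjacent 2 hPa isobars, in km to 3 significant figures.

132 km

Coriolis parameter at 19°N:
f = 2Ω sin φ = 2 × 7.29×10⁻⁵ × sin 19° = 4.75×10⁻⁵ s⁻¹
Geostrophic balance rearranged: |∂P/∂n| = f ρ V_g
|∂P/∂n| = 4.75×10⁻⁵ × 1.000 × 32.0 = 1.52×10⁻³ Pa/m
Isobar spacing: Δn = ΔP/|∂P/∂n| = 200 Pa / 1.52×10⁻³ Pa/m = 131668 m ≈ 132 km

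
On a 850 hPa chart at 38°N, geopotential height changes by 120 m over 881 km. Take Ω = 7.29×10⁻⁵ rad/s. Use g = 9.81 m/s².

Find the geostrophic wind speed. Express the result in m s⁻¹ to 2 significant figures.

Coriolis parameter at 38°N:
f = 2Ω sin φ = 2 × 7.29×10⁻⁵ × sin 38° = 8.98×10⁻⁵ s⁻¹
Height gradient: |∂Z/∂n| = 120 m / 881000 m = 1.36×10⁻⁴
On a pressure surface, geostrophic balance gives V_g = (g/f)|∂Z/∂n|:
V_g = 9.81 × 1.36×10⁻⁴ / 8.98×10⁻⁵ = 14.9 m/s

15 m s⁻¹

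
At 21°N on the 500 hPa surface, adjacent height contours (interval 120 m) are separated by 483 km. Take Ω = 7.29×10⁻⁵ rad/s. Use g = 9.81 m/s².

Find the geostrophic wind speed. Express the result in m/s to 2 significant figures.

Coriolis parameter at 21°N:
f = 2Ω sin φ = 2 × 7.29×10⁻⁵ × sin 21° = 5.23×10⁻⁵ s⁻¹
Height gradient: |∂Z/∂n| = 120 m / 483000 m = 2.48×10⁻⁴
On a pressure surface, geostrophic balance gives V_g = (g/f)|∂Z/∂n|:
V_g = 9.81 × 2.48×10⁻⁴ / 5.23×10⁻⁵ = 46.6 m/s

47 m/s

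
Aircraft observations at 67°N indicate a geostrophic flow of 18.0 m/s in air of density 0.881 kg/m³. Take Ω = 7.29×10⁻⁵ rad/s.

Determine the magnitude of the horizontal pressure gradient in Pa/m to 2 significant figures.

2.1×10⁻³ Pa/m

Coriolis parameter at 67°N:
f = 2Ω sin φ = 2 × 7.29×10⁻⁵ × sin 67° = 1.34×10⁻⁴ s⁻¹
Geostrophic balance rearranged: |∂P/∂n| = f ρ V_g
|∂P/∂n| = 1.34×10⁻⁴ × 0.881 × 18.0 = 2.13×10⁻³ Pa/m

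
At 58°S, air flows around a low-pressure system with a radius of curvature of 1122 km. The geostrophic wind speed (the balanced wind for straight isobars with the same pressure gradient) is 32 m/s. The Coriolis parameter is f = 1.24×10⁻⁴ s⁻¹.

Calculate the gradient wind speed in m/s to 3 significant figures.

Around a low, centrifugal force acts outward with Coriolis, so pressure-gradient force balances both:
(1/ρ)|∂P/∂n| = fV + V²/R  →  V² + fR·V − fR·V_g = 0
With fR = 1.24×10⁻⁴ × 1122×10³ m = 139 m/s:
V = [−fR + √((fR)² + 4 fR V_g)]/2 = [−139 + √(139² + 4×139×32)]/2 = 26.8 m/s
Subgeostrophic (V < V_g = 32 m/s), as expected around a low.

26.8 m/s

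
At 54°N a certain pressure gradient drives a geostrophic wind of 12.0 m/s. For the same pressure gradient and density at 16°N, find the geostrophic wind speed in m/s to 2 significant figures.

35 m/s

With the same pressure gradient and density, V_g ∝ 1/f ∝ 1/sin φ.
V₂ = V₁ · sin φ₁ / sin φ₂ = 12.0 × sin 54° / sin 16°
V₂ = 12.0 × 0.8090/0.2756 = 35 m/s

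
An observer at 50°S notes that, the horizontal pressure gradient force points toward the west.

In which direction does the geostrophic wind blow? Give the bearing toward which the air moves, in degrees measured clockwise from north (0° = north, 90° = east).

180°

The pressure-gradient force points toward the west (bearing 270°).
Geostrophic balance: in the Southern Hemisphere the Coriolis force deflects motion to the left, so the geostrophic wind blows 90° to the left of the pressure-gradient force (low pressure on the right).
Rotating 270° by 90° counterclockwise gives 180° — the wind blows toward the south.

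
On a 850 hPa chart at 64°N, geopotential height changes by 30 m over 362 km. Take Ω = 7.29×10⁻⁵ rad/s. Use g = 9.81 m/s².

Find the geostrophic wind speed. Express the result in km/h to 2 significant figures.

Coriolis parameter at 64°N:
f = 2Ω sin φ = 2 × 7.29×10⁻⁵ × sin 64° = 1.31×10⁻⁴ s⁻¹
Height gradient: |∂Z/∂n| = 30 m / 362000 m = 8.29×10⁻⁵
On a pressure surface, geostrophic balance gives V_g = (g/f)|∂Z/∂n|:
V_g = 9.81 × 8.29×10⁻⁵ / 1.31×10⁻⁴ = 6.20 m/s
Converting: 6.20 m/s × 3.6 = 22 km/h

22 km/h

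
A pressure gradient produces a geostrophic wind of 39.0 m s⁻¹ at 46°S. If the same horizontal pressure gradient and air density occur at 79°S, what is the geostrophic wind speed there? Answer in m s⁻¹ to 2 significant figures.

With the same pressure gradient and density, V_g ∝ 1/f ∝ 1/sin φ.
V₂ = V₁ · sin φ₁ / sin φ₂ = 39.0 × sin 46° / sin 79°
V₂ = 39.0 × 0.7193/0.9816 = 29 m s⁻¹

29 m s⁻¹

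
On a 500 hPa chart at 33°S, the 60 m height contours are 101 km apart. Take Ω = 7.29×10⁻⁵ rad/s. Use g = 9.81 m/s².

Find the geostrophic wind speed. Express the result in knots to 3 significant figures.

143 knots

Coriolis parameter at 33°S:
f = 2Ω sin φ = 2 × 7.29×10⁻⁵ × sin 33° = 7.94×10⁻⁵ s⁻¹
Height gradient: |∂Z/∂n| = 60 m / 101000 m = 5.94×10⁻⁴
On a pressure surface, geostrophic balance gives V_g = (g/f)|∂Z/∂n|:
V_g = 9.81 × 5.94×10⁻⁴ / 7.94×10⁻⁵ = 73.4 m/s
Converting: 73.4 m/s × 1.944 = 143 knots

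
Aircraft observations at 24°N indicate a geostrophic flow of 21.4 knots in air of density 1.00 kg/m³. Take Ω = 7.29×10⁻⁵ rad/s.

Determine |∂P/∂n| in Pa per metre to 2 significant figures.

Coriolis parameter at 24°N:
f = 2Ω sin φ = 2 × 7.29×10⁻⁵ × sin 24° = 5.93×10⁻⁵ s⁻¹
Wind speed in SI: 21.4 knots = 11.0 m/s
Geostrophic balance rearranged: |∂P/∂n| = f ρ V_g
|∂P/∂n| = 5.93×10⁻⁵ × 1.00 × 11.0 = 6.53×10⁻⁴ Pa/m

6.5×10⁻⁴ Pa/m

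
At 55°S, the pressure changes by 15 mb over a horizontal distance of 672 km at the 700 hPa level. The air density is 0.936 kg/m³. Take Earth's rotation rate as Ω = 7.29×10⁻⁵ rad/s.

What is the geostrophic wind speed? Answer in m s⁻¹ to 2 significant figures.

20 m s⁻¹

Coriolis parameter at 55°S:
f = 2Ω sin φ = 2 × 7.29×10⁻⁵ × sin 55° = 1.19×10⁻⁴ s⁻¹
Pressure gradient: |∂P/∂n| = 1500 Pa / 672000 m = 2.23×10⁻³ Pa/m
Geostrophic balance (pressure-gradient force = Coriolis force):
V_g = (1/(fρ)) |∂P/∂n| = 2.23×10⁻³ / (1.19×10⁻⁴ × 0.936) = 20.0 m/s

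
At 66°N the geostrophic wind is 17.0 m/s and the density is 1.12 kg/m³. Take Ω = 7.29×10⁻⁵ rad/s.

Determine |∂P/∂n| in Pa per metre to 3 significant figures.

Coriolis parameter at 66°N:
f = 2Ω sin φ = 2 × 7.29×10⁻⁵ × sin 66° = 1.33×10⁻⁴ s⁻¹
Geostrophic balance rearranged: |∂P/∂n| = f ρ V_g
|∂P/∂n| = 1.33×10⁻⁴ × 1.12 × 17.0 = 2.54×10⁻³ Pa/m

2.54×10⁻³ Pa/m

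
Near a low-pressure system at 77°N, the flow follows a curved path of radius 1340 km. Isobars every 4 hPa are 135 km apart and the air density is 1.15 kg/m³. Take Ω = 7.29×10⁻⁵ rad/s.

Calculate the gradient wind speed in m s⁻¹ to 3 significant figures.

16.7 m s⁻¹

Coriolis parameter at 77°N:
f = 2Ω sin φ = 2 × 7.29×10⁻⁵ × sin 77° = 1.42×10⁻⁴ s⁻¹
Pressure gradient: |∂P/∂n| = 400 Pa / 135000 m = 2.96×10⁻³ Pa/m
Geostrophic speed: V_g = |∂P/∂n|/(fρ) = 2.96×10⁻³/(1.42×10⁻⁴ × 1.15) = 18.1 m/s
Around a low, centrifugal force acts outward with Coriolis, so pressure-gradient force balances both:
(1/ρ)|∂P/∂n| = fV + V²/R  →  V² + fR·V − fR·V_g = 0
With fR = 1.42×10⁻⁴ × 1340×10³ m = 190 m/s:
V = [−fR + √((fR)² + 4 fR V_g)]/2 = [−190 + √(190² + 4×190×18.1)]/2 = 16.7 m/s
Subgeostrophic (V < V_g = 18.1 m/s), as expected around a low.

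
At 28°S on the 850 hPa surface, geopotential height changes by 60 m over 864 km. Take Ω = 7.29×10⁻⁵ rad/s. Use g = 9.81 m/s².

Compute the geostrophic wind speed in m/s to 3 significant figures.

9.95 m/s

Coriolis parameter at 28°S:
f = 2Ω sin φ = 2 × 7.29×10⁻⁵ × sin 28° = 6.84×10⁻⁵ s⁻¹
Height gradient: |∂Z/∂n| = 60 m / 864000 m = 6.94×10⁻⁵
On a pressure surface, geostrophic balance gives V_g = (g/f)|∂Z/∂n|:
V_g = 9.81 × 6.94×10⁻⁵ / 6.84×10⁻⁵ = 9.95 m/s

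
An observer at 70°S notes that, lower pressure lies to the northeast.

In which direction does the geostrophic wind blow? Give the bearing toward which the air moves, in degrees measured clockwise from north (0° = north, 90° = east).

The pressure-gradient force points toward the northeast (bearing 045°).
Geostrophic balance: in the Southern Hemisphere the Coriolis force deflects motion to the left, so the geostrophic wind blows 90° to the left of the pressure-gradient force (low pressure on the right).
Rotating 045° by 90° counterclockwise gives 315° — the wind blows toward the northwest.

315°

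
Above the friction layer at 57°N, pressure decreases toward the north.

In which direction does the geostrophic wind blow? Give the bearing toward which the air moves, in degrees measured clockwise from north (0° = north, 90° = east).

The pressure-gradient force points toward the north (bearing 000°).
Geostrophic balance: in the Northern Hemisphere the Coriolis force deflects motion to the right, so the geostrophic wind blows 90° to the right of the pressure-gradient force (low pressure on the left).
Rotating 000° by 90° clockwise gives 090° — the wind blows toward the east.

090°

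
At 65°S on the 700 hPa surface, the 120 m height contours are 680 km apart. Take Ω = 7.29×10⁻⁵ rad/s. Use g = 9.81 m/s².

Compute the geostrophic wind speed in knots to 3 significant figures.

25.5 knots

Coriolis parameter at 65°S:
f = 2Ω sin φ = 2 × 7.29×10⁻⁵ × sin 65° = 1.32×10⁻⁴ s⁻¹
Height gradient: |∂Z/∂n| = 120 m / 680000 m = 1.76×10⁻⁴
On a pressure surface, geostrophic balance gives V_g = (g/f)|∂Z/∂n|:
V_g = 9.81 × 1.76×10⁻⁴ / 1.32×10⁻⁴ = 13.1 m/s
Converting: 13.1 m/s × 1.944 = 25.5 knots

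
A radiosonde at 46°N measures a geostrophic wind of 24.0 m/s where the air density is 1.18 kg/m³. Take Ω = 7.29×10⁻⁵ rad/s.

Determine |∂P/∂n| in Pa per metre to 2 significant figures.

Coriolis parameter at 46°N:
f = 2Ω sin φ = 2 × 7.29×10⁻⁵ × sin 46° = 1.05×10⁻⁴ s⁻¹
Geostrophic balance rearranged: |∂P/∂n| = f ρ V_g
|∂P/∂n| = 1.05×10⁻⁴ × 1.18 × 24.0 = 2.97×10⁻³ Pa/m

3.0×10⁻³ Pa/m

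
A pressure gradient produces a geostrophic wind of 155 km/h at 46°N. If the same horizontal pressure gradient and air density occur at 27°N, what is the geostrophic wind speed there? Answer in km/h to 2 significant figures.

With the same pressure gradient and density, V_g ∝ 1/f ∝ 1/sin φ.
V₂ = V₁ · sin φ₁ / sin φ₂ = 155 × sin 46° / sin 27°
V₂ = 155 × 0.7193/0.4540 = 250 km/h

250 km/h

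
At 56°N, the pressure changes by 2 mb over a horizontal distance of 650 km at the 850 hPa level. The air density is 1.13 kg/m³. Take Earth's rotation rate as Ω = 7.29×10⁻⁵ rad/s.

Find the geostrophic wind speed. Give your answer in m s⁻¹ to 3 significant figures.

Coriolis parameter at 56°N:
f = 2Ω sin φ = 2 × 7.29×10⁻⁵ × sin 56° = 1.21×10⁻⁴ s⁻¹
Pressure gradient: |∂P/∂n| = 200 Pa / 650000 m = 3.08×10⁻⁴ Pa/m
Geostrophic balance (pressure-gradient force = Coriolis force):
V_g = (1/(fρ)) |∂P/∂n| = 3.08×10⁻⁴ / (1.21×10⁻⁴ × 1.13) = 2.25 m/s

2.25 m s⁻¹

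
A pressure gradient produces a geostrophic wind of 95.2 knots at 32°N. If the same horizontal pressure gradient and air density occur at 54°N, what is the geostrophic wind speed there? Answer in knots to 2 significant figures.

With the same pressure gradient and density, V_g ∝ 1/f ∝ 1/sin φ.
V₂ = V₁ · sin φ₁ / sin φ₂ = 95.2 × sin 32° / sin 54°
V₂ = 95.2 × 0.5299/0.8090 = 62 knots

62 knots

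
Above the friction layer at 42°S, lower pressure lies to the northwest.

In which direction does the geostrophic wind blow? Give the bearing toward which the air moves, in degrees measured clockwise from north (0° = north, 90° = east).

225°

The pressure-gradient force points toward the northwest (bearing 315°).
Geostrophic balance: in the Southern Hemisphere the Coriolis force deflects motion to the left, so the geostrophic wind blows 90° to the left of the pressure-gradient force (low pressure on the right).
Rotating 315° by 90° counterclockwise gives 225° — the wind blows toward the southwest.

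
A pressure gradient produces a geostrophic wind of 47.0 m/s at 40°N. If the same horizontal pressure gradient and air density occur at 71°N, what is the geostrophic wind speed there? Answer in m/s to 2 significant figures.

With the same pressure gradient and density, V_g ∝ 1/f ∝ 1/sin φ.
V₂ = V₁ · sin φ₁ / sin φ₂ = 47.0 × sin 40° / sin 71°
V₂ = 47.0 × 0.6428/0.9455 = 32 m/s

32 m/s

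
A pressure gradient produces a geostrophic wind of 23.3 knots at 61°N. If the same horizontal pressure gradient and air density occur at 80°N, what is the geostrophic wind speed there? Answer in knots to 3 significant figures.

With the same pressure gradient and density, V_g ∝ 1/f ∝ 1/sin φ.
V₂ = V₁ · sin φ₁ / sin φ₂ = 23.3 × sin 61° / sin 80°
V₂ = 23.3 × 0.8746/0.9848 = 20.7 knots

20.7 knots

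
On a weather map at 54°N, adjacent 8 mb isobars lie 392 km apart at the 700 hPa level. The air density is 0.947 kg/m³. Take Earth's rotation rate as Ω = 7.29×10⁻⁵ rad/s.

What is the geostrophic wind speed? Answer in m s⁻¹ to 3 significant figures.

Coriolis parameter at 54°N:
f = 2Ω sin φ = 2 × 7.29×10⁻⁵ × sin 54° = 1.18×10⁻⁴ s⁻¹
Pressure gradient: |∂P/∂n| = 800 Pa / 392000 m = 2.04×10⁻³ Pa/m
Geostrophic balance (pressure-gradient force = Coriolis force):
V_g = (1/(fρ)) |∂P/∂n| = 2.04×10⁻³ / (1.18×10⁻⁴ × 0.947) = 18.3 m/s

18.3 m s⁻¹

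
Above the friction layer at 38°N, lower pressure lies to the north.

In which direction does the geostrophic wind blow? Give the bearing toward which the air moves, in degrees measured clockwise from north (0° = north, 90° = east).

The pressure-gradient force points toward the north (bearing 000°).
Geostrophic balance: in the Northern Hemisphere the Coriolis force deflects motion to the right, so the geostrophic wind blows 90° to the right of the pressure-gradient force (low pressure on the left).
Rotating 000° by 90° clockwise gives 090° — the wind blows toward the east.

090°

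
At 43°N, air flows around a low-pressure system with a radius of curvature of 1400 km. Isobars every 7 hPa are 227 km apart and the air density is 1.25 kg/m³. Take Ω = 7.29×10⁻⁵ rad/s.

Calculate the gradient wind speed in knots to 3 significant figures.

41.8 knots

Coriolis parameter at 43°N:
f = 2Ω sin φ = 2 × 7.29×10⁻⁵ × sin 43° = 9.94×10⁻⁵ s⁻¹
Pressure gradient: |∂P/∂n| = 700 Pa / 227000 m = 3.08×10⁻³ Pa/m
Geostrophic speed: V_g = |∂P/∂n|/(fρ) = 3.08×10⁻³/(9.94×10⁻⁵ × 1.25) = 24.8 m/s
Around a low, centrifugal force acts outward with Coriolis, so pressure-gradient force balances both:
(1/ρ)|∂P/∂n| = fV + V²/R  →  V² + fR·V − fR·V_g = 0
With fR = 9.94×10⁻⁵ × 1400×10³ m = 139 m/s:
V = [−fR + √((fR)² + 4 fR V_g)]/2 = [−139 + √(139² + 4×139×24.8)]/2 = 21.5 m/s
Subgeostrophic (V < V_g = 24.8 m/s), as expected around a low.
Converting: 21.5 m/s × 1.944 = 41.8 knots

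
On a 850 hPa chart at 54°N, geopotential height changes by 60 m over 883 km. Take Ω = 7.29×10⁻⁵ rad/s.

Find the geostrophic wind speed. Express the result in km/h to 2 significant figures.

20 km/h

Coriolis parameter at 54°N:
f = 2Ω sin φ = 2 × 7.29×10⁻⁵ × sin 54° = 1.18×10⁻⁴ s⁻¹
Height gradient: |∂Z/∂n| = 60 m / 883000 m = 6.80×10⁻⁵
On a pressure surface, geostrophic balance gives V_g = (g/f)|∂Z/∂n|:
V_g = 9.81 × 6.80×10⁻⁵ / 1.18×10⁻⁴ = 5.65 m/s
Converting: 5.65 m/s × 3.6 = 20 km/h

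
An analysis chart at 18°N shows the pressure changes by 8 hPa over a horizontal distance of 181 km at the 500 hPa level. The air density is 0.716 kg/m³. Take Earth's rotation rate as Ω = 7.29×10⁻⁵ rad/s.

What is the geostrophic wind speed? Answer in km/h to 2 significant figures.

Coriolis parameter at 18°N:
f = 2Ω sin φ = 2 × 7.29×10⁻⁵ × sin 18° = 4.51×10⁻⁵ s⁻¹
Pressure gradient: |∂P/∂n| = 800 Pa / 181000 m = 4.42×10⁻³ Pa/m
Geostrophic balance (pressure-gradient force = Coriolis force):
V_g = (1/(fρ)) |∂P/∂n| = 4.42×10⁻³ / (4.51×10⁻⁵ × 0.716) = 137 m/s
Converting: 137 m/s × 3.6 = 490 km/h

490 km/h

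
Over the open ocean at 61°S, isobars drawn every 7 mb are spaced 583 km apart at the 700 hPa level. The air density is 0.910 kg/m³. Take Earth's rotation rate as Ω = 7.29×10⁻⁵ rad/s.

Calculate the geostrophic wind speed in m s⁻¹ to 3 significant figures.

10.3 m s⁻¹

Coriolis parameter at 61°S:
f = 2Ω sin φ = 2 × 7.29×10⁻⁵ × sin 61° = 1.28×10⁻⁴ s⁻¹
Pressure gradient: |∂P/∂n| = 700 Pa / 583000 m = 1.20×10⁻³ Pa/m
Geostrophic balance (pressure-gradient force = Coriolis force):
V_g = (1/(fρ)) |∂P/∂n| = 1.20×10⁻³ / (1.28×10⁻⁴ × 0.910) = 10.3 m/s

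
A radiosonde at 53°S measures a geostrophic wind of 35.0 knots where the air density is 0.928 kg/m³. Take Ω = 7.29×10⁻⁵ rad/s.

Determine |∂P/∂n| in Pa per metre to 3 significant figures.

Coriolis parameter at 53°S:
f = 2Ω sin φ = 2 × 7.29×10⁻⁵ × sin 53° = 1.16×10⁻⁴ s⁻¹
Wind speed in SI: 35.0 knots = 18.0 m/s
Geostrophic balance rearranged: |∂P/∂n| = f ρ V_g
|∂P/∂n| = 1.16×10⁻⁴ × 0.928 × 18.0 = 1.95×10⁻³ Pa/m

1.95×10⁻³ Pa/m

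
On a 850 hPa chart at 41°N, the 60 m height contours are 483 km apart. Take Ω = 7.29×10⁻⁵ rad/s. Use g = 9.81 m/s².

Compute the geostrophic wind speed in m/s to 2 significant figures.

13 m/s

Coriolis parameter at 41°N:
f = 2Ω sin φ = 2 × 7.29×10⁻⁵ × sin 41° = 9.57×10⁻⁵ s⁻¹
Height gradient: |∂Z/∂n| = 60 m / 483000 m = 1.24×10⁻⁴
On a pressure surface, geostrophic balance gives V_g = (g/f)|∂Z/∂n|:
V_g = 9.81 × 1.24×10⁻⁴ / 9.57×10⁻⁵ = 12.7 m/s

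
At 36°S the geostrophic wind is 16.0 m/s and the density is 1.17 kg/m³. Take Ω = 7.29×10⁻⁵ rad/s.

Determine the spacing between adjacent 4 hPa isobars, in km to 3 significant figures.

Coriolis parameter at 36°S:
f = 2Ω sin φ = 2 × 7.29×10⁻⁵ × sin 36° = 8.57×10⁻⁵ s⁻¹
Geostrophic balance rearranged: |∂P/∂n| = f ρ V_g
|∂P/∂n| = 8.57×10⁻⁵ × 1.17 × 16.0 = 1.60×10⁻³ Pa/m
Isobar spacing: Δn = ΔP/|∂P/∂n| = 400 Pa / 1.60×10⁻³ Pa/m = 249332 m ≈ 249 km

249 km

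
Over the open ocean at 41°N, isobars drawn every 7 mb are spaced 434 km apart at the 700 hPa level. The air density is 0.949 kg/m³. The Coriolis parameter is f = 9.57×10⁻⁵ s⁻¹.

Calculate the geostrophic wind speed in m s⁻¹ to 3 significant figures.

Pressure gradient: |∂P/∂n| = 700 Pa / 434000 m = 1.61×10⁻³ Pa/m
Geostrophic balance (pressure-gradient force = Coriolis force):
V_g = (1/(fρ)) |∂P/∂n| = 1.61×10⁻³ / (9.57×10⁻⁵ × 0.949) = 17.8 m/s

17.8 m s⁻¹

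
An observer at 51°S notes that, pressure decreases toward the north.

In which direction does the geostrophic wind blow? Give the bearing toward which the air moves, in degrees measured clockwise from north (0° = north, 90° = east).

The pressure-gradient force points toward the north (bearing 000°).
Geostrophic balance: in the Southern Hemisphere the Coriolis force deflects motion to the left, so the geostrophic wind blows 90° to the left of the pressure-gradient force (low pressure on the right).
Rotating 000° by 90° counterclockwise gives 270° — the wind blows toward the west.

270°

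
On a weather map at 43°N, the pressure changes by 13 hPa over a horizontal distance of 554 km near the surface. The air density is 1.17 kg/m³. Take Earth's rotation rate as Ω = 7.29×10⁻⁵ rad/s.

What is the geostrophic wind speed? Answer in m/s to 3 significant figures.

20.2 m/s

Coriolis parameter at 43°N:
f = 2Ω sin φ = 2 × 7.29×10⁻⁵ × sin 43° = 9.94×10⁻⁵ s⁻¹
Pressure gradient: |∂P/∂n| = 1300 Pa / 554000 m = 2.35×10⁻³ Pa/m
Geostrophic balance (pressure-gradient force = Coriolis force):
V_g = (1/(fρ)) |∂P/∂n| = 2.35×10⁻³ / (9.94×10⁻⁵ × 1.17) = 20.2 m/s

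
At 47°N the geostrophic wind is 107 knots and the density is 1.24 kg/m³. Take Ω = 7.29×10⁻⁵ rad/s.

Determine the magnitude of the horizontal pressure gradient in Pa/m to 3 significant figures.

Coriolis parameter at 47°N:
f = 2Ω sin φ = 2 × 7.29×10⁻⁵ × sin 47° = 1.07×10⁻⁴ s⁻¹
Wind speed in SI: 107 knots = 55.0 m/s
Geostrophic balance rearranged: |∂P/∂n| = f ρ V_g
|∂P/∂n| = 1.07×10⁻⁴ × 1.24 × 55.0 = 7.28×10⁻³ Pa/m

7.28×10⁻³ Pa/m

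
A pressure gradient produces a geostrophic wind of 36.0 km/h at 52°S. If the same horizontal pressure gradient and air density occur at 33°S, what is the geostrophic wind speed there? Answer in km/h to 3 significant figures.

With the same pressure gradient and density, V_g ∝ 1/f ∝ 1/sin φ.
V₂ = V₁ · sin φ₁ / sin φ₂ = 36.0 × sin 52° / sin 33°
V₂ = 36.0 × 0.7880/0.5446 = 52.1 km/h

52.1 km/h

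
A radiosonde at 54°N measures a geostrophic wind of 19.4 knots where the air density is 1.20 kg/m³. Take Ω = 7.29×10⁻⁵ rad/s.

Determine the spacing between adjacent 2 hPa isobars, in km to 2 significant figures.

Coriolis parameter at 54°N:
f = 2Ω sin φ = 2 × 7.29×10⁻⁵ × sin 54° = 1.18×10⁻⁴ s⁻¹
Wind speed in SI: 19.4 knots = 9.98 m/s
Geostrophic balance rearranged: |∂P/∂n| = f ρ V_g
|∂P/∂n| = 1.18×10⁻⁴ × 1.20 × 9.98 = 1.41×10⁻³ Pa/m
Isobar spacing: Δn = ΔP/|∂P/∂n| = 200 Pa / 1.41×10⁻³ Pa/m = 141577 m ≈ 140 km

140 km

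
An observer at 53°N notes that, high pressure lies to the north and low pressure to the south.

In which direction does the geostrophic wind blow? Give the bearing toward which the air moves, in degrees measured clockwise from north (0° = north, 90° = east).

270°

The pressure-gradient force points toward the south (bearing 180°).
Geostrophic balance: in the Northern Hemisphere the Coriolis force deflects motion to the right, so the geostrophic wind blows 90° to the right of the pressure-gradient force (low pressure on the left).
Rotating 180° by 90° clockwise gives 270° — the wind blows toward the west.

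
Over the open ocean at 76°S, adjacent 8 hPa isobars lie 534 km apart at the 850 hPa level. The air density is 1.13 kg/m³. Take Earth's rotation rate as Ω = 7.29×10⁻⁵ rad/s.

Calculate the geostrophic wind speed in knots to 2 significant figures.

18 knots

Coriolis parameter at 76°S:
f = 2Ω sin φ = 2 × 7.29×10⁻⁵ × sin 76° = 1.41×10⁻⁴ s⁻¹
Pressure gradient: |∂P/∂n| = 800 Pa / 534000 m = 1.50×10⁻³ Pa/m
Geostrophic balance (pressure-gradient force = Coriolis force):
V_g = (1/(fρ)) |∂P/∂n| = 1.50×10⁻³ / (1.41×10⁻⁴ × 1.13) = 9.37 m/s
Converting: 9.37 m/s × 1.944 = 18 knots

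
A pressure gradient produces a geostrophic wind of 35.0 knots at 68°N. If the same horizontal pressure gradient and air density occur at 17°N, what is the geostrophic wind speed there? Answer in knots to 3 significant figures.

With the same pressure gradient and density, V_g ∝ 1/f ∝ 1/sin φ.
V₂ = V₁ · sin φ₁ / sin φ₂ = 35.0 × sin 68° / sin 17°
V₂ = 35.0 × 0.9272/0.2924 = 111 knots

111 knots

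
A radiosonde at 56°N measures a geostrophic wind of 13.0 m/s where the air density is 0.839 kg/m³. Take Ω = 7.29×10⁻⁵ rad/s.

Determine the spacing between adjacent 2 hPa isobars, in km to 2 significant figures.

150 km

Coriolis parameter at 56°N:
f = 2Ω sin φ = 2 × 7.29×10⁻⁵ × sin 56° = 1.21×10⁻⁴ s⁻¹
Geostrophic balance rearranged: |∂P/∂n| = f ρ V_g
|∂P/∂n| = 1.21×10⁻⁴ × 0.839 × 13.0 = 1.32×10⁻³ Pa/m
Isobar spacing: Δn = ΔP/|∂P/∂n| = 200 Pa / 1.32×10⁻³ Pa/m = 151703 m ≈ 150 km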